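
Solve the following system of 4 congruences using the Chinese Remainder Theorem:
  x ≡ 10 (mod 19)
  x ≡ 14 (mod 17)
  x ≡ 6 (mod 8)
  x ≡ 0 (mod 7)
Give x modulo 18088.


Product of moduli M = 19 · 17 · 8 · 7 = 18088.
Merge one congruence at a time:
  Start: x ≡ 10 (mod 19).
  Combine with x ≡ 14 (mod 17); new modulus lcm = 323.
    Write x = 10 + 19·t and substitute into x ≡ 14 (mod 17): 19·t ≡ 14 − 10 = 4 (mod 17).
    Reduce coefficients mod 17: 2·t ≡ 4 (mod 17).
    The inverse of 2 mod 17 is 9 (since 2·9 = 18 = 1·17 + 1), so t ≡ 9·4 = 36 ≡ 2 (mod 17).
    Then x = 10 + 19·2 = 48, valid modulo lcm(19, 17) = 323: x ≡ 48 (mod 323).
  Combine with x ≡ 6 (mod 8); new modulus lcm = 2584.
    Write x = 48 + 323·t and substitute into x ≡ 6 (mod 8): 323·t ≡ 6 − 48 = -42 (mod 8).
    Reduce coefficients mod 8: 3·t ≡ 6 (mod 8).
    The inverse of 3 mod 8 is 3 (since 3·3 = 9 = 1·8 + 1), so t ≡ 3·6 = 18 ≡ 2 (mod 8).
    Then x = 48 + 323·2 = 694, valid modulo lcm(323, 8) = 2584: x ≡ 694 (mod 2584).
  Combine with x ≡ 0 (mod 7); new modulus lcm = 18088.
    Write x = 694 + 2584·t and substitute into x ≡ 0 (mod 7): 2584·t ≡ 0 − 694 = -694 (mod 7).
    Reduce coefficients mod 7: 1·t ≡ 6 (mod 7).
    So t ≡ 6 (mod 7).
    Then x = 694 + 2584·6 = 16198, valid modulo lcm(2584, 7) = 18088: x ≡ 16198 (mod 18088).
Verify against each original: 16198 mod 19 = 10, 16198 mod 17 = 14, 16198 mod 8 = 6, 16198 mod 7 = 0.

x ≡ 16198 (mod 18088).


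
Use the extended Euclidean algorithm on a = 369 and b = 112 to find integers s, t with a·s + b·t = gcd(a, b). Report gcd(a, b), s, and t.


Euclidean algorithm on (369, 112) — divide until remainder is 0:
  369 = 3 · 112 + 33
  112 = 3 · 33 + 13
  33 = 2 · 13 + 7
  13 = 1 · 7 + 6
  7 = 1 · 6 + 1
  6 = 6 · 1 + 0
gcd(369, 112) = 1.
Track Bezout coefficients alongside the remainders: start with r₀ = 369 = a·1 + b·0 (s = 1, t = 0) and r₁ = 112 = a·0 + b·1 (s = 0, t = 1); each new remainder r_{k+1} = r_{k-1} − q_k·r_k inherits s_{k+1} = s_{k-1} − q_k·s_k, t_{k+1} = t_{k-1} − q_k·t_k, so r_k = a·s_k + b·t_k at every step:
  q = 3: r = 33, s = 1 − 3·0 = 1, t = 0 − 3·1 = -3  (check: 369·1 + 112·(-3) = 33)
  q = 3: r = 13, s = 0 − 3·1 = -3, t = 1 − 3·(-3) = 10  (check: 369·(-3) + 112·10 = 13)
  q = 2: r = 7, s = 1 − 2·(-3) = 7, t = -3 − 2·10 = -23  (check: 369·7 + 112·(-23) = 7)
  q = 1: r = 6, s = -3 − 1·7 = -10, t = 10 − 1·(-23) = 33  (check: 369·(-10) + 112·33 = 6)
  q = 1: r = 1, s = 7 − 1·(-10) = 17, t = -23 − 1·33 = -56  (check: 369·17 + 112·(-56) = 1)
The row with r = 1 (the gcd) gives the Bezout coefficients s = 17, t = -56.
Result: 369 · (17) + 112 · (-56) = 1.

gcd(369, 112) = 1; s = 17, t = -56 (check: 369·17 + 112·(-56) = 1).


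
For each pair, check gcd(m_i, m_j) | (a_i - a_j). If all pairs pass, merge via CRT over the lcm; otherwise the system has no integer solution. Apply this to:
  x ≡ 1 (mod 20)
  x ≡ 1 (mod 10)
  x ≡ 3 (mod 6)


Moduli 20, 10, 6 are not pairwise coprime, so CRT works modulo lcm(m_i) when all pairwise compatibility conditions hold.
Pairwise compatibility: gcd(m_i, m_j) must divide a_i - a_j for every pair.
Merge one congruence at a time:
  Start: x ≡ 1 (mod 20).
  Combine with x ≡ 1 (mod 10): gcd(20, 10) = 10; 1 - 1 = 0, which IS divisible by 10, so compatible.
    Write x = 1 + 20·t and substitute into x ≡ 1 (mod 10): 20·t ≡ 1 − 1 = 0 (mod 10).
    Divide the congruence (and modulus) by g = 10: 2·t ≡ 0 (mod 1).
    Modulo 1 every t works; take t = 0.
    Then x = 1 + 20·0 = 1, valid modulo lcm(20, 10) = 20: x ≡ 1 (mod 20).
  Combine with x ≡ 3 (mod 6): gcd(20, 6) = 2; 3 - 1 = 2, which IS divisible by 2, so compatible.
    Write x = 1 + 20·t and substitute into x ≡ 3 (mod 6): 20·t ≡ 3 − 1 = 2 (mod 6).
    Divide the congruence (and modulus) by g = 2: 10·t ≡ 1 (mod 3).
    Reduce coefficients mod 3: 1·t ≡ 1 (mod 3).
    So t ≡ 1 (mod 3).
    Then x = 1 + 20·1 = 21, valid modulo lcm(20, 6) = 60: x ≡ 21 (mod 60).
Verify: 21 mod 20 = 1, 21 mod 10 = 1, 21 mod 6 = 3.

x ≡ 21 (mod 60).


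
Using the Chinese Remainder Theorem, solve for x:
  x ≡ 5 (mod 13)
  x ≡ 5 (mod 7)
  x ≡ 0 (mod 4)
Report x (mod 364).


Moduli 13, 7, 4 are pairwise coprime; by CRT there is a unique solution modulo M = 13 · 7 · 4 = 364.
Solve pairwise, accumulating the modulus:
  Start with x ≡ 5 (mod 13).
  Combine with x ≡ 5 (mod 7): since gcd(13, 7) = 1, we get a unique residue mod 91.
    Write x = 5 + 13·t and substitute into x ≡ 5 (mod 7): 13·t ≡ 5 − 5 = 0 (mod 7).
    Reduce coefficients mod 7: 6·t ≡ 0 (mod 7).
    The inverse of 6 mod 7 is 6 (since 6·6 = 36 = 5·7 + 1), so t ≡ 6·0 = 0 ≡ 0 (mod 7).
    Then x = 5 + 13·0 = 5, valid modulo lcm(13, 7) = 91: x ≡ 5 (mod 91).
  Combine with x ≡ 0 (mod 4): since gcd(91, 4) = 1, we get a unique residue mod 364.
    Write x = 5 + 91·t and substitute into x ≡ 0 (mod 4): 91·t ≡ 0 − 5 = -5 (mod 4).
    Reduce coefficients mod 4: 3·t ≡ 3 (mod 4).
    The inverse of 3 mod 4 is 3 (since 3·3 = 9 = 2·4 + 1), so t ≡ 3·3 = 9 ≡ 1 (mod 4).
    Then x = 5 + 91·1 = 96, valid modulo lcm(91, 4) = 364: x ≡ 96 (mod 364).
Verify: 96 mod 13 = 5 ✓, 96 mod 7 = 5 ✓, 96 mod 4 = 0 ✓.

x ≡ 96 (mod 364).


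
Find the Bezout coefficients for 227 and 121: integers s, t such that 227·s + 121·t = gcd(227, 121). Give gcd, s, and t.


Euclidean algorithm on (227, 121) — divide until remainder is 0:
  227 = 1 · 121 + 106
  121 = 1 · 106 + 15
  106 = 7 · 15 + 1
  15 = 15 · 1 + 0
gcd(227, 121) = 1.
Track Bezout coefficients alongside the remainders: start with r₀ = 227 = a·1 + b·0 (s = 1, t = 0) and r₁ = 121 = a·0 + b·1 (s = 0, t = 1); each new remainder r_{k+1} = r_{k-1} − q_k·r_k inherits s_{k+1} = s_{k-1} − q_k·s_k, t_{k+1} = t_{k-1} − q_k·t_k, so r_k = a·s_k + b·t_k at every step:
  q = 1: r = 106, s = 1 − 1·0 = 1, t = 0 − 1·1 = -1  (check: 227·1 + 121·(-1) = 106)
  q = 1: r = 15, s = 0 − 1·1 = -1, t = 1 − 1·(-1) = 2  (check: 227·(-1) + 121·2 = 15)
  q = 7: r = 1, s = 1 − 7·(-1) = 8, t = -1 − 7·2 = -15  (check: 227·8 + 121·(-15) = 1)
The row with r = 1 (the gcd) gives the Bezout coefficients s = 8, t = -15.
Result: 227 · (8) + 121 · (-15) = 1.

gcd(227, 121) = 1; s = 8, t = -15 (check: 227·8 + 121·(-15) = 1).


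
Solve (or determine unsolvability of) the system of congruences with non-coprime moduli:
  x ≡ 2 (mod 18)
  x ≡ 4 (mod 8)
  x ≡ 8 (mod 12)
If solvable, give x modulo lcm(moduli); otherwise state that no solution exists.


Moduli 18, 8, 12 are not pairwise coprime, so CRT works modulo lcm(m_i) when all pairwise compatibility conditions hold.
Pairwise compatibility: gcd(m_i, m_j) must divide a_i - a_j for every pair.
Merge one congruence at a time:
  Start: x ≡ 2 (mod 18).
  Combine with x ≡ 4 (mod 8): gcd(18, 8) = 2; 4 - 2 = 2, which IS divisible by 2, so compatible.
    Write x = 2 + 18·t and substitute into x ≡ 4 (mod 8): 18·t ≡ 4 − 2 = 2 (mod 8).
    Divide the congruence (and modulus) by g = 2: 9·t ≡ 1 (mod 4).
    Reduce coefficients mod 4: 1·t ≡ 1 (mod 4).
    So t ≡ 1 (mod 4).
    Then x = 2 + 18·1 = 20, valid modulo lcm(18, 8) = 72: x ≡ 20 (mod 72).
  Combine with x ≡ 8 (mod 12): gcd(72, 12) = 12; 8 - 20 = -12, which IS divisible by 12, so compatible.
    Write x = 20 + 72·t and substitute into x ≡ 8 (mod 12): 72·t ≡ 8 − 20 = -12 (mod 12).
    Divide the congruence (and modulus) by g = 12: 6·t ≡ -1 (mod 1).
    Modulo 1 every t works; take t = 0.
    Then x = 20 + 72·0 = 20, valid modulo lcm(72, 12) = 72: x ≡ 20 (mod 72).
Verify: 20 mod 18 = 2, 20 mod 8 = 4, 20 mod 12 = 8.

x ≡ 20 (mod 72).


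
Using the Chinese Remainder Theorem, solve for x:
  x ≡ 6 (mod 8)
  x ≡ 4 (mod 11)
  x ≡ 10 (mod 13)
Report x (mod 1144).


Moduli 8, 11, 13 are pairwise coprime; by CRT there is a unique solution modulo M = 8 · 11 · 13 = 1144.
Solve pairwise, accumulating the modulus:
  Start with x ≡ 6 (mod 8).
  Combine with x ≡ 4 (mod 11): since gcd(8, 11) = 1, we get a unique residue mod 88.
    Write x = 6 + 8·t and substitute into x ≡ 4 (mod 11): 8·t ≡ 4 − 6 = -2 (mod 11).
    Reduce coefficients mod 11: 8·t ≡ 9 (mod 11).
    The inverse of 8 mod 11 is 7 (since 8·7 = 56 = 5·11 + 1), so t ≡ 7·9 = 63 ≡ 8 (mod 11).
    Then x = 6 + 8·8 = 70, valid modulo lcm(8, 11) = 88: x ≡ 70 (mod 88).
  Combine with x ≡ 10 (mod 13): since gcd(88, 13) = 1, we get a unique residue mod 1144.
    Write x = 70 + 88·t and substitute into x ≡ 10 (mod 13): 88·t ≡ 10 − 70 = -60 (mod 13).
    Reduce coefficients mod 13: 10·t ≡ 5 (mod 13).
    The inverse of 10 mod 13 is 4 (since 10·4 = 40 = 3·13 + 1), so t ≡ 4·5 = 20 ≡ 7 (mod 13).
    Then x = 70 + 88·7 = 686, valid modulo lcm(88, 13) = 1144: x ≡ 686 (mod 1144).
Verify: 686 mod 8 = 6 ✓, 686 mod 11 = 4 ✓, 686 mod 13 = 10 ✓.

x ≡ 686 (mod 1144).


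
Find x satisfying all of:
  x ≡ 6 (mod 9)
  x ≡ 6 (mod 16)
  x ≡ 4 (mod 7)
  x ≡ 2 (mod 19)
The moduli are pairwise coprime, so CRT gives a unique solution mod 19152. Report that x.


Product of moduli M = 9 · 16 · 7 · 19 = 19152.
Merge one congruence at a time:
  Start: x ≡ 6 (mod 9).
  Combine with x ≡ 6 (mod 16); new modulus lcm = 144.
    Write x = 6 + 9·t and substitute into x ≡ 6 (mod 16): 9·t ≡ 6 − 6 = 0 (mod 16).
    The inverse of 9 mod 16 is 9 (since 9·9 = 81 = 5·16 + 1), so t ≡ 9·0 = 0 ≡ 0 (mod 16).
    Then x = 6 + 9·0 = 6, valid modulo lcm(9, 16) = 144: x ≡ 6 (mod 144).
  Combine with x ≡ 4 (mod 7); new modulus lcm = 1008.
    Write x = 6 + 144·t and substitute into x ≡ 4 (mod 7): 144·t ≡ 4 − 6 = -2 (mod 7).
    Reduce coefficients mod 7: 4·t ≡ 5 (mod 7).
    The inverse of 4 mod 7 is 2 (since 4·2 = 8 = 1·7 + 1), so t ≡ 2·5 = 10 ≡ 3 (mod 7).
    Then x = 6 + 144·3 = 438, valid modulo lcm(144, 7) = 1008: x ≡ 438 (mod 1008).
  Combine with x ≡ 2 (mod 19); new modulus lcm = 19152.
    Write x = 438 + 1008·t and substitute into x ≡ 2 (mod 19): 1008·t ≡ 2 − 438 = -436 (mod 19).
    Reduce coefficients mod 19: 1·t ≡ 1 (mod 19).
    So t ≡ 1 (mod 19).
    Then x = 438 + 1008·1 = 1446, valid modulo lcm(1008, 19) = 19152: x ≡ 1446 (mod 19152).
Verify against each original: 1446 mod 9 = 6, 1446 mod 16 = 6, 1446 mod 7 = 4, 1446 mod 19 = 2.

x ≡ 1446 (mod 19152).


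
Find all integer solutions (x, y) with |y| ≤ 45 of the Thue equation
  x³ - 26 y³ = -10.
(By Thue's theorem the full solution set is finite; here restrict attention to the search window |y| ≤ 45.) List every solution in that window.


The equation is x³ - 26y³ = -10. For fixed y, x³ = 26·y³ − 10, so a solution requires the RHS to be a perfect cube.
Strategy: iterate y from -45 to 45, compute RHS = 26·y³ − 10, and check whether it is a (positive or negative) perfect cube.
Check small values of y:
  y = 0: RHS = -10 is not a perfect cube.
  y = 1: RHS = 16 is not a perfect cube.
  y = -1: RHS = -36 is not a perfect cube.
  y = 2: RHS = 198 is not a perfect cube.
  y = -2: RHS = -218 is not a perfect cube.
  y = 3: RHS = 692 is not a perfect cube.
  y = -3: RHS = -712 is not a perfect cube.
Continuing the search up to |y| = 45 finds no solutions either.
No (x, y) in the scanned range satisfies the equation.

No integer solutions with |y| ≤ 45.


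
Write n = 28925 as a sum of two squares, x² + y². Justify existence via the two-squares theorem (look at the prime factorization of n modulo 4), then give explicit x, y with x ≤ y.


Step 1: Factor n = 28925 = 5^2 · 13 · 89.
Step 2: Check the mod-4 condition on each prime factor: 5 ≡ 1 (mod 4), exponent 2; 13 ≡ 1 (mod 4), exponent 1; 89 ≡ 1 (mod 4), exponent 1.
All primes ≡ 3 (mod 4) appear to even exponent (or don't appear), so by the two-squares theorem n IS expressible as a sum of two squares.
Step 3: Build a representation. Group n = k² · m with k = 5 and m = 13 · 89 = 1157 (a product of primes ≡ 1 (mod 4)); a representation of m scales to one of n via (k·x)² + (k·y)² = k²(x² + y²). Each prime p ≡ 1 (mod 4) is itself a sum of two squares; find a² by testing p − a² for a perfect square:
  13: 13 − 1² = 12, 13 − 2² = 9 = 3² ⇒ 13 = 2² + 3².
  89: 89 − 1² = 88, 89 − 2² = 85, 89 − 3² = 80, 89 − 4² = 73, 89 − 5² = 64 = 8² ⇒ 89 = 5² + 8².
  Combine using the Brahmagupta–Fibonacci identity (a² + b²)(c² + d²) = (ac − bd)² + (ad + bc)² = (ac + bd)² + (ad − bc)²:
  13 · 89 = 1157: from (2² + 3²)(5² + 8²), take (2·5 − 3·8, 2·8 + 3·5) = (10 − 24, 16 + 15) = (-14, 31); dropping signs (only squares matter) gives (14, 31); check 14² + 31² = 196 + 961 = 1157 ✓.
  Scale by k = 5: (5·14, 5·31) = (70, 155).
Step 4: Order so x ≤ y and verify: 70² + 155² = 4900 + 24025 = 28925 = n. ✓

n = 28925 = 70² + 155² (one valid representation with x ≤ y).


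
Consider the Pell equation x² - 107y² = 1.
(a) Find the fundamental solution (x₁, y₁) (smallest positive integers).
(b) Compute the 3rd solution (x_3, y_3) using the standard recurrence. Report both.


Step 1: Find the fundamental solution (x₁, y₁) of x² - 107y² = 1.
  Expand √107 as a continued fraction. a₀ = ⌊√107⌋ = 10; iterate m_{k+1} = d_k·a_k − m_k, d_{k+1} = (107 − m_{k+1}²)/d_k, a_{k+1} = ⌊(a₀ + m_{k+1})/d_{k+1}⌋ (starting m₀ = 0, d₀ = 1), with convergents p_k = a_k·p_{k-1} + p_{k-2}, q_k = a_k·q_{k-1} + q_{k-2} (p₋₁ = 1, q₋₁ = 0):
  k = 0: a₀ = 10; p₀/q₀ = 10/1; p₀² − 107·q₀² = 100 − 107 = -7.
  k = 1: m = 10, d = 7, a = ⌊(10 + 10)/7⌋ = 2; p/q = (2·10 + 1)/(2·1 + 0) = 21/2; p² − 107·q² = 441 − 428 = 13.
  k = 2: m = 4, d = 13, a = ⌊(10 + 4)/13⌋ = 1; p/q = (1·21 + 10)/(1·2 + 1) = 31/3; p² − 107·q² = 961 − 963 = -2.
  k = 3: m = 9, d = 2, a = ⌊(10 + 9)/2⌋ = 9; p/q = (9·31 + 21)/(9·3 + 2) = 300/29; p² − 107·q² = 90000 − 89987 = 13.
  k = 4: m = 9, d = 13, a = ⌊(10 + 9)/13⌋ = 1; p/q = (1·300 + 31)/(1·29 + 3) = 331/32; p² − 107·q² = 109561 − 109568 = -7.
  k = 5: m = 4, d = 7, a = ⌊(10 + 4)/7⌋ = 2; p/q = (2·331 + 300)/(2·32 + 29) = 962/93; p² − 107·q² = 925444 − 925443 = 1.
  The first convergent with p² − 107·q² = 1 gives the fundamental solution (x₁, y₁) = (962, 93).
Step 2: Apply the recurrence (x_{n+1}, y_{n+1}) = (x₁x_n + 107y₁y_n, x₁y_n + y₁x_n) repeatedly.
  From (x_1, y_1) = (962, 93): x_2 = 962·962 + 107·93·93 = 1850887; y_2 = 962·93 + 93·962 = 178932.
  From (x_2, y_2) = (1850887, 178932): x_3 = 962·1850887 + 107·93·178932 = 3561105626; y_3 = 962·178932 + 93·1850887 = 344265075.
Step 3: Verify x_3² - 107·y_3² = 12681473279528851876 - 12681473279528851875 = 1 (should be 1). ✓

(x_1, y_1) = (962, 93); (x_3, y_3) = (3561105626, 344265075).


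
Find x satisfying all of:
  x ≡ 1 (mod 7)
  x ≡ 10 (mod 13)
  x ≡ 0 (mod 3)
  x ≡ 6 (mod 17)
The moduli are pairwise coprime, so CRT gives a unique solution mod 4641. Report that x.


Product of moduli M = 7 · 13 · 3 · 17 = 4641.
Merge one congruence at a time:
  Start: x ≡ 1 (mod 7).
  Combine with x ≡ 10 (mod 13); new modulus lcm = 91.
    Write x = 1 + 7·t and substitute into x ≡ 10 (mod 13): 7·t ≡ 10 − 1 = 9 (mod 13).
    The inverse of 7 mod 13 is 2 (since 7·2 = 14 = 1·13 + 1), so t ≡ 2·9 = 18 ≡ 5 (mod 13).
    Then x = 1 + 7·5 = 36, valid modulo lcm(7, 13) = 91: x ≡ 36 (mod 91).
  Combine with x ≡ 0 (mod 3); new modulus lcm = 273.
    Write x = 36 + 91·t and substitute into x ≡ 0 (mod 3): 91·t ≡ 0 − 36 = -36 (mod 3).
    Reduce coefficients mod 3: 1·t ≡ 0 (mod 3).
    So t ≡ 0 (mod 3).
    Then x = 36 + 91·0 = 36, valid modulo lcm(91, 3) = 273: x ≡ 36 (mod 273).
  Combine with x ≡ 6 (mod 17); new modulus lcm = 4641.
    Write x = 36 + 273·t and substitute into x ≡ 6 (mod 17): 273·t ≡ 6 − 36 = -30 (mod 17).
    Reduce coefficients mod 17: 1·t ≡ 4 (mod 17).
    So t ≡ 4 (mod 17).
    Then x = 36 + 273·4 = 1128, valid modulo lcm(273, 17) = 4641: x ≡ 1128 (mod 4641).
Verify against each original: 1128 mod 7 = 1, 1128 mod 13 = 10, 1128 mod 3 = 0, 1128 mod 17 = 6.

x ≡ 1128 (mod 4641).


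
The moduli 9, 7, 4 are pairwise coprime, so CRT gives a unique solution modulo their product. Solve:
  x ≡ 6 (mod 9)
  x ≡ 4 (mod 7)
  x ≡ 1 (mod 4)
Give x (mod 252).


Moduli 9, 7, 4 are pairwise coprime; by CRT there is a unique solution modulo M = 9 · 7 · 4 = 252.
Solve pairwise, accumulating the modulus:
  Start with x ≡ 6 (mod 9).
  Combine with x ≡ 4 (mod 7): since gcd(9, 7) = 1, we get a unique residue mod 63.
    Write x = 6 + 9·t and substitute into x ≡ 4 (mod 7): 9·t ≡ 4 − 6 = -2 (mod 7).
    Reduce coefficients mod 7: 2·t ≡ 5 (mod 7).
    The inverse of 2 mod 7 is 4 (since 2·4 = 8 = 1·7 + 1), so t ≡ 4·5 = 20 ≡ 6 (mod 7).
    Then x = 6 + 9·6 = 60, valid modulo lcm(9, 7) = 63: x ≡ 60 (mod 63).
  Combine with x ≡ 1 (mod 4): since gcd(63, 4) = 1, we get a unique residue mod 252.
    Write x = 60 + 63·t and substitute into x ≡ 1 (mod 4): 63·t ≡ 1 − 60 = -59 (mod 4).
    Reduce coefficients mod 4: 3·t ≡ 1 (mod 4).
    The inverse of 3 mod 4 is 3 (since 3·3 = 9 = 2·4 + 1), so t ≡ 3·1 = 3 ≡ 3 (mod 4).
    Then x = 60 + 63·3 = 249, valid modulo lcm(63, 4) = 252: x ≡ 249 (mod 252).
Verify: 249 mod 9 = 6 ✓, 249 mod 7 = 4 ✓, 249 mod 4 = 1 ✓.

x ≡ 249 (mod 252).


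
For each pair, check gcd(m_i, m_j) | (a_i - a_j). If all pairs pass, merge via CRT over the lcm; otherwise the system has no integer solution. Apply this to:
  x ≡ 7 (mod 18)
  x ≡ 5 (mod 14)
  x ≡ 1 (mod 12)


Moduli 18, 14, 12 are not pairwise coprime, so CRT works modulo lcm(m_i) when all pairwise compatibility conditions hold.
Pairwise compatibility: gcd(m_i, m_j) must divide a_i - a_j for every pair.
Merge one congruence at a time:
  Start: x ≡ 7 (mod 18).
  Combine with x ≡ 5 (mod 14): gcd(18, 14) = 2; 5 - 7 = -2, which IS divisible by 2, so compatible.
    Write x = 7 + 18·t and substitute into x ≡ 5 (mod 14): 18·t ≡ 5 − 7 = -2 (mod 14).
    Divide the congruence (and modulus) by g = 2: 9·t ≡ -1 (mod 7).
    Reduce coefficients mod 7: 2·t ≡ 6 (mod 7).
    The inverse of 2 mod 7 is 4 (since 2·4 = 8 = 1·7 + 1), so t ≡ 4·6 = 24 ≡ 3 (mod 7).
    Then x = 7 + 18·3 = 61, valid modulo lcm(18, 14) = 126: x ≡ 61 (mod 126).
  Combine with x ≡ 1 (mod 12): gcd(126, 12) = 6; 1 - 61 = -60, which IS divisible by 6, so compatible.
    Write x = 61 + 126·t and substitute into x ≡ 1 (mod 12): 126·t ≡ 1 − 61 = -60 (mod 12).
    Divide the congruence (and modulus) by g = 6: 21·t ≡ -10 (mod 2).
    Reduce coefficients mod 2: 1·t ≡ 0 (mod 2).
    So t ≡ 0 (mod 2).
    Then x = 61 + 126·0 = 61, valid modulo lcm(126, 12) = 252: x ≡ 61 (mod 252).
Verify: 61 mod 18 = 7, 61 mod 14 = 5, 61 mod 12 = 1.

x ≡ 61 (mod 252).


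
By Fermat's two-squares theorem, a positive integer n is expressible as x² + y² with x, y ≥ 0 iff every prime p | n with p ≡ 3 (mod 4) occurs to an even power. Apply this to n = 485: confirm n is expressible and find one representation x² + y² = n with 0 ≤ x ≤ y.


Step 1: Factor n = 485 = 5 · 97.
Step 2: Check the mod-4 condition on each prime factor: 5 ≡ 1 (mod 4), exponent 1; 97 ≡ 1 (mod 4), exponent 1.
All primes ≡ 3 (mod 4) appear to even exponent (or don't appear), so by the two-squares theorem n IS expressible as a sum of two squares.
Step 3: Build a representation. Here n = 5 · 97 is a product of primes ≡ 1 (mod 4). Each prime p ≡ 1 (mod 4) is itself a sum of two squares; find a² by testing p − a² for a perfect square:
  5: 5 − 1² = 4 = 2² ⇒ 5 = 1² + 2².
  97: 97 − 1² = 96, 97 − 2² = 93, 97 − 3² = 88, 97 − 4² = 81 = 9² ⇒ 97 = 4² + 9².
  Combine using the Brahmagupta–Fibonacci identity (a² + b²)(c² + d²) = (ac − bd)² + (ad + bc)² = (ac + bd)² + (ad − bc)²:
  5 · 97 = 485: from (1² + 2²)(4² + 9²), take (1·4 − 2·9, 1·9 + 2·4) = (4 − 18, 9 + 8) = (-14, 17); dropping signs (only squares matter) gives (14, 17); check 14² + 17² = 196 + 289 = 485 ✓.
Step 4: Order so x ≤ y and verify: 14² + 17² = 196 + 289 = 485 = n. ✓

n = 485 = 14² + 17² (one valid representation with x ≤ y).


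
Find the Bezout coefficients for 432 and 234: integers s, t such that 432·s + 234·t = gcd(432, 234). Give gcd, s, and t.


Euclidean algorithm on (432, 234) — divide until remainder is 0:
  432 = 1 · 234 + 198
  234 = 1 · 198 + 36
  198 = 5 · 36 + 18
  36 = 2 · 18 + 0
gcd(432, 234) = 18.
Track Bezout coefficients alongside the remainders: start with r₀ = 432 = a·1 + b·0 (s = 1, t = 0) and r₁ = 234 = a·0 + b·1 (s = 0, t = 1); each new remainder r_{k+1} = r_{k-1} − q_k·r_k inherits s_{k+1} = s_{k-1} − q_k·s_k, t_{k+1} = t_{k-1} − q_k·t_k, so r_k = a·s_k + b·t_k at every step:
  q = 1: r = 198, s = 1 − 1·0 = 1, t = 0 − 1·1 = -1  (check: 432·1 + 234·(-1) = 198)
  q = 1: r = 36, s = 0 − 1·1 = -1, t = 1 − 1·(-1) = 2  (check: 432·(-1) + 234·2 = 36)
  q = 5: r = 18, s = 1 − 5·(-1) = 6, t = -1 − 5·2 = -11  (check: 432·6 + 234·(-11) = 18)
The row with r = 18 (the gcd) gives the Bezout coefficients s = 6, t = -11.
Result: 432 · (6) + 234 · (-11) = 18.

gcd(432, 234) = 18; s = 6, t = -11 (check: 432·6 + 234·(-11) = 18).


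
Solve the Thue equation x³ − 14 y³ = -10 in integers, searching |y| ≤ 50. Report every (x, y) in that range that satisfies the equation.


The equation is x³ - 14y³ = -10. For fixed y, x³ = 14·y³ − 10, so a solution requires the RHS to be a perfect cube.
Strategy: iterate y from -50 to 50, compute RHS = 14·y³ − 10, and check whether it is a (positive or negative) perfect cube.
Check small values of y:
  y = 0: RHS = -10 is not a perfect cube.
  y = 1: RHS = 4 is not a perfect cube.
  y = -1: RHS = -24 is not a perfect cube.
  y = 2: RHS = 102 is not a perfect cube.
  y = -2: RHS = -122 is not a perfect cube.
  y = 3: RHS = 368 is not a perfect cube.
  y = -3: RHS = -388 is not a perfect cube.
Continuing the search up to |y| = 50 finds no solutions either.
No (x, y) in the scanned range satisfies the equation.

No integer solutions with |y| ≤ 50.


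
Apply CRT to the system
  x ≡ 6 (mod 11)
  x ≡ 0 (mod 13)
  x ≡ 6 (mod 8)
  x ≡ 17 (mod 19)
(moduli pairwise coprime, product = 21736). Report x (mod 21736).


Product of moduli M = 11 · 13 · 8 · 19 = 21736.
Merge one congruence at a time:
  Start: x ≡ 6 (mod 11).
  Combine with x ≡ 0 (mod 13); new modulus lcm = 143.
    Write x = 6 + 11·t and substitute into x ≡ 0 (mod 13): 11·t ≡ 0 − 6 = -6 (mod 13).
    Reduce coefficients mod 13: 11·t ≡ 7 (mod 13).
    The inverse of 11 mod 13 is 6 (since 11·6 = 66 = 5·13 + 1), so t ≡ 6·7 = 42 ≡ 3 (mod 13).
    Then x = 6 + 11·3 = 39, valid modulo lcm(11, 13) = 143: x ≡ 39 (mod 143).
  Combine with x ≡ 6 (mod 8); new modulus lcm = 1144.
    Write x = 39 + 143·t and substitute into x ≡ 6 (mod 8): 143·t ≡ 6 − 39 = -33 (mod 8).
    Reduce coefficients mod 8: 7·t ≡ 7 (mod 8).
    The inverse of 7 mod 8 is 7 (since 7·7 = 49 = 6·8 + 1), so t ≡ 7·7 = 49 ≡ 1 (mod 8).
    Then x = 39 + 143·1 = 182, valid modulo lcm(143, 8) = 1144: x ≡ 182 (mod 1144).
  Combine with x ≡ 17 (mod 19); new modulus lcm = 21736.
    Write x = 182 + 1144·t and substitute into x ≡ 17 (mod 19): 1144·t ≡ 17 − 182 = -165 (mod 19).
    Reduce coefficients mod 19: 4·t ≡ 6 (mod 19).
    The inverse of 4 mod 19 is 5 (since 4·5 = 20 = 1·19 + 1), so t ≡ 5·6 = 30 ≡ 11 (mod 19).
    Then x = 182 + 1144·11 = 12766, valid modulo lcm(1144, 19) = 21736: x ≡ 12766 (mod 21736).
Verify against each original: 12766 mod 11 = 6, 12766 mod 13 = 0, 12766 mod 8 = 6, 12766 mod 19 = 17.

x ≡ 12766 (mod 21736).


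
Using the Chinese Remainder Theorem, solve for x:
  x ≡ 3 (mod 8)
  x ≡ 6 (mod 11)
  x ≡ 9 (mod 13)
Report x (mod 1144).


Moduli 8, 11, 13 are pairwise coprime; by CRT there is a unique solution modulo M = 8 · 11 · 13 = 1144.
Solve pairwise, accumulating the modulus:
  Start with x ≡ 3 (mod 8).
  Combine with x ≡ 6 (mod 11): since gcd(8, 11) = 1, we get a unique residue mod 88.
    Write x = 3 + 8·t and substitute into x ≡ 6 (mod 11): 8·t ≡ 6 − 3 = 3 (mod 11).
    The inverse of 8 mod 11 is 7 (since 8·7 = 56 = 5·11 + 1), so t ≡ 7·3 = 21 ≡ 10 (mod 11).
    Then x = 3 + 8·10 = 83, valid modulo lcm(8, 11) = 88: x ≡ 83 (mod 88).
  Combine with x ≡ 9 (mod 13): since gcd(88, 13) = 1, we get a unique residue mod 1144.
    Write x = 83 + 88·t and substitute into x ≡ 9 (mod 13): 88·t ≡ 9 − 83 = -74 (mod 13).
    Reduce coefficients mod 13: 10·t ≡ 4 (mod 13).
    The inverse of 10 mod 13 is 4 (since 10·4 = 40 = 3·13 + 1), so t ≡ 4·4 = 16 ≡ 3 (mod 13).
    Then x = 83 + 88·3 = 347, valid modulo lcm(88, 13) = 1144: x ≡ 347 (mod 1144).
Verify: 347 mod 8 = 3 ✓, 347 mod 11 = 6 ✓, 347 mod 13 = 9 ✓.

x ≡ 347 (mod 1144).


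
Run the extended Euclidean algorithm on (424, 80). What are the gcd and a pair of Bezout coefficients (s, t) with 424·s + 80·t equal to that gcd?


Euclidean algorithm on (424, 80) — divide until remainder is 0:
  424 = 5 · 80 + 24
  80 = 3 · 24 + 8
  24 = 3 · 8 + 0
gcd(424, 80) = 8.
Track Bezout coefficients alongside the remainders: start with r₀ = 424 = a·1 + b·0 (s = 1, t = 0) and r₁ = 80 = a·0 + b·1 (s = 0, t = 1); each new remainder r_{k+1} = r_{k-1} − q_k·r_k inherits s_{k+1} = s_{k-1} − q_k·s_k, t_{k+1} = t_{k-1} − q_k·t_k, so r_k = a·s_k + b·t_k at every step:
  q = 5: r = 24, s = 1 − 5·0 = 1, t = 0 − 5·1 = -5  (check: 424·1 + 80·(-5) = 24)
  q = 3: r = 8, s = 0 − 3·1 = -3, t = 1 − 3·(-5) = 16  (check: 424·(-3) + 80·16 = 8)
The row with r = 8 (the gcd) gives the Bezout coefficients s = -3, t = 16.
Result: 424 · (-3) + 80 · (16) = 8.

gcd(424, 80) = 8; s = -3, t = 16 (check: 424·(-3) + 80·16 = 8).


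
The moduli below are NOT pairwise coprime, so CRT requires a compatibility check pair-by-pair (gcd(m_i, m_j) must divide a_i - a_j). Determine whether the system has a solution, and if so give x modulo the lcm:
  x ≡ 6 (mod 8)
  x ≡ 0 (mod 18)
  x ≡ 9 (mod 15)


Moduli 8, 18, 15 are not pairwise coprime, so CRT works modulo lcm(m_i) when all pairwise compatibility conditions hold.
Pairwise compatibility: gcd(m_i, m_j) must divide a_i - a_j for every pair.
Merge one congruence at a time:
  Start: x ≡ 6 (mod 8).
  Combine with x ≡ 0 (mod 18): gcd(8, 18) = 2; 0 - 6 = -6, which IS divisible by 2, so compatible.
    Write x = 6 + 8·t and substitute into x ≡ 0 (mod 18): 8·t ≡ 0 − 6 = -6 (mod 18).
    Divide the congruence (and modulus) by g = 2: 4·t ≡ -3 (mod 9).
    Reduce coefficients mod 9: 4·t ≡ 6 (mod 9).
    The inverse of 4 mod 9 is 7 (since 4·7 = 28 = 3·9 + 1), so t ≡ 7·6 = 42 ≡ 6 (mod 9).
    Then x = 6 + 8·6 = 54, valid modulo lcm(8, 18) = 72: x ≡ 54 (mod 72).
  Combine with x ≡ 9 (mod 15): gcd(72, 15) = 3; 9 - 54 = -45, which IS divisible by 3, so compatible.
    Write x = 54 + 72·t and substitute into x ≡ 9 (mod 15): 72·t ≡ 9 − 54 = -45 (mod 15).
    Divide the congruence (and modulus) by g = 3: 24·t ≡ -15 (mod 5).
    Reduce coefficients mod 5: 4·t ≡ 0 (mod 5).
    The inverse of 4 mod 5 is 4 (since 4·4 = 16 = 3·5 + 1), so t ≡ 4·0 = 0 ≡ 0 (mod 5).
    Then x = 54 + 72·0 = 54, valid modulo lcm(72, 15) = 360: x ≡ 54 (mod 360).
Verify: 54 mod 8 = 6, 54 mod 18 = 0, 54 mod 15 = 9.

x ≡ 54 (mod 360).


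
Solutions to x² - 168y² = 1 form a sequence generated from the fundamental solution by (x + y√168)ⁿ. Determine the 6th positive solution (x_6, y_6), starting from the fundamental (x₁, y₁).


Step 1: Find the fundamental solution (x₁, y₁) of x² - 168y² = 1.
  Expand √168 as a continued fraction. a₀ = ⌊√168⌋ = 12; iterate m_{k+1} = d_k·a_k − m_k, d_{k+1} = (168 − m_{k+1}²)/d_k, a_{k+1} = ⌊(a₀ + m_{k+1})/d_{k+1}⌋ (starting m₀ = 0, d₀ = 1), with convergents p_k = a_k·p_{k-1} + p_{k-2}, q_k = a_k·q_{k-1} + q_{k-2} (p₋₁ = 1, q₋₁ = 0):
  k = 0: a₀ = 12; p₀/q₀ = 12/1; p₀² − 168·q₀² = 144 − 168 = -24.
  k = 1: m = 12, d = 24, a = ⌊(12 + 12)/24⌋ = 1; p/q = (1·12 + 1)/(1·1 + 0) = 13/1; p² − 168·q² = 169 − 168 = 1.
  The first convergent with p² − 168·q² = 1 gives the fundamental solution (x₁, y₁) = (13, 1).
Step 2: Apply the recurrence (x_{n+1}, y_{n+1}) = (x₁x_n + 168y₁y_n, x₁y_n + y₁x_n) repeatedly.
  From (x_1, y_1) = (13, 1): x_2 = 13·13 + 168·1·1 = 337; y_2 = 13·1 + 1·13 = 26.
  From (x_2, y_2) = (337, 26): x_3 = 13·337 + 168·1·26 = 8749; y_3 = 13·26 + 1·337 = 675.
  From (x_3, y_3) = (8749, 675): x_4 = 13·8749 + 168·1·675 = 227137; y_4 = 13·675 + 1·8749 = 17524.
  From (x_4, y_4) = (227137, 17524): x_5 = 13·227137 + 168·1·17524 = 5896813; y_5 = 13·17524 + 1·227137 = 454949.
  From (x_5, y_5) = (5896813, 454949): x_6 = 13·5896813 + 168·1·454949 = 153090001; y_6 = 13·454949 + 1·5896813 = 11811150.
Step 3: Verify x_6² - 168·y_6² = 23436548406180001 - 23436548406180000 = 1 (should be 1). ✓

(x_1, y_1) = (13, 1); (x_6, y_6) = (153090001, 11811150).


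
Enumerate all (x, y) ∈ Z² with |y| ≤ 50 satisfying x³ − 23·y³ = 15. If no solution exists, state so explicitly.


The equation is x³ - 23y³ = 15. For fixed y, x³ = 23·y³ + 15, so a solution requires the RHS to be a perfect cube.
Strategy: iterate y from -50 to 50, compute RHS = 23·y³ + 15, and check whether it is a (positive or negative) perfect cube.
Check small values of y:
  y = 0: RHS = 15 is not a perfect cube.
  y = 1: RHS = 38 is not a perfect cube.
  y = -1: RHS = -8 = (-2)³ ⇒ x = -2 works.
  y = 2: RHS = 199 is not a perfect cube.
  y = -2: RHS = -169 is not a perfect cube.
  y = 3: RHS = 636 is not a perfect cube.
  y = -3: RHS = -606 is not a perfect cube.
Continuing the search up to |y| = 50 finds no further solutions beyond those listed.
Collected solutions: (-2, -1).

Solutions (with |y| ≤ 50): (-2, -1).


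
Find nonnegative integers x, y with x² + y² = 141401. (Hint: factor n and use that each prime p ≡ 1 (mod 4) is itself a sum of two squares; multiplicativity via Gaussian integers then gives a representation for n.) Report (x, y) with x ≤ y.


Step 1: Factor n = 141401 = 13 · 73 · 149.
Step 2: Check the mod-4 condition on each prime factor: 13 ≡ 1 (mod 4), exponent 1; 73 ≡ 1 (mod 4), exponent 1; 149 ≡ 1 (mod 4), exponent 1.
All primes ≡ 3 (mod 4) appear to even exponent (or don't appear), so by the two-squares theorem n IS expressible as a sum of two squares.
Step 3: Build a representation. Here n = 13 · 73 · 149 is a product of primes ≡ 1 (mod 4). Each prime p ≡ 1 (mod 4) is itself a sum of two squares; find a² by testing p − a² for a perfect square:
  13: 13 − 1² = 12, 13 − 2² = 9 = 3² ⇒ 13 = 2² + 3².
  73: 73 − 1² = 72, 73 − 2² = 69, 73 − 3² = 64 = 8² ⇒ 73 = 3² + 8².
  149: 149 − 1² = 148, 149 − 2² = 145, 149 − 3² = 140, 149 − 4² = 133, 149 − 5² = 124, 149 − 6² = 113, 149 − 7² = 100 = 10² ⇒ 149 = 7² + 10².
  Combine using the Brahmagupta–Fibonacci identity (a² + b²)(c² + d²) = (ac − bd)² + (ad + bc)² = (ac + bd)² + (ad − bc)²:
  13 · 73 = 949: from (2² + 3²)(3² + 8²), take (2·3 − 3·8, 2·8 + 3·3) = (6 − 24, 16 + 9) = (-18, 25); dropping signs (only squares matter) gives (18, 25); check 18² + 25² = 324 + 625 = 949 ✓.
  949 · 149 = 141401: from (18² + 25²)(7² + 10²), take (18·7 − 25·10, 18·10 + 25·7) = (126 − 250, 180 + 175) = (-124, 355); dropping signs (only squares matter) gives (124, 355); check 124² + 355² = 15376 + 126025 = 141401 ✓.
Step 4: Order so x ≤ y and verify: 124² + 355² = 15376 + 126025 = 141401 = n. ✓

n = 141401 = 124² + 355² (one valid representation with x ≤ y).


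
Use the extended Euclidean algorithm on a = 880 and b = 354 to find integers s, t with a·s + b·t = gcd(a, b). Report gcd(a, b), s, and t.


Euclidean algorithm on (880, 354) — divide until remainder is 0:
  880 = 2 · 354 + 172
  354 = 2 · 172 + 10
  172 = 17 · 10 + 2
  10 = 5 · 2 + 0
gcd(880, 354) = 2.
Track Bezout coefficients alongside the remainders: start with r₀ = 880 = a·1 + b·0 (s = 1, t = 0) and r₁ = 354 = a·0 + b·1 (s = 0, t = 1); each new remainder r_{k+1} = r_{k-1} − q_k·r_k inherits s_{k+1} = s_{k-1} − q_k·s_k, t_{k+1} = t_{k-1} − q_k·t_k, so r_k = a·s_k + b·t_k at every step:
  q = 2: r = 172, s = 1 − 2·0 = 1, t = 0 − 2·1 = -2  (check: 880·1 + 354·(-2) = 172)
  q = 2: r = 10, s = 0 − 2·1 = -2, t = 1 − 2·(-2) = 5  (check: 880·(-2) + 354·5 = 10)
  q = 17: r = 2, s = 1 − 17·(-2) = 35, t = -2 − 17·5 = -87  (check: 880·35 + 354·(-87) = 2)
The row with r = 2 (the gcd) gives the Bezout coefficients s = 35, t = -87.
Result: 880 · (35) + 354 · (-87) = 2.

gcd(880, 354) = 2; s = 35, t = -87 (check: 880·35 + 354·(-87) = 2).


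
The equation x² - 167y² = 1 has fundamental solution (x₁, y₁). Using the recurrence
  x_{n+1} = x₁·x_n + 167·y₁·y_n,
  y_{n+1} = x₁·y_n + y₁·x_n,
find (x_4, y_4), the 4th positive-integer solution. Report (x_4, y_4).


Step 1: Find the fundamental solution (x₁, y₁) of x² - 167y² = 1.
  Expand √167 as a continued fraction. a₀ = ⌊√167⌋ = 12; iterate m_{k+1} = d_k·a_k − m_k, d_{k+1} = (167 − m_{k+1}²)/d_k, a_{k+1} = ⌊(a₀ + m_{k+1})/d_{k+1}⌋ (starting m₀ = 0, d₀ = 1), with convergents p_k = a_k·p_{k-1} + p_{k-2}, q_k = a_k·q_{k-1} + q_{k-2} (p₋₁ = 1, q₋₁ = 0):
  k = 0: a₀ = 12; p₀/q₀ = 12/1; p₀² − 167·q₀² = 144 − 167 = -23.
  k = 1: m = 12, d = 23, a = ⌊(12 + 12)/23⌋ = 1; p/q = (1·12 + 1)/(1·1 + 0) = 13/1; p² − 167·q² = 169 − 167 = 2.
  k = 2: m = 11, d = 2, a = ⌊(12 + 11)/2⌋ = 11; p/q = (11·13 + 12)/(11·1 + 1) = 155/12; p² − 167·q² = 24025 − 24048 = -23.
  k = 3: m = 11, d = 23, a = ⌊(12 + 11)/23⌋ = 1; p/q = (1·155 + 13)/(1·12 + 1) = 168/13; p² − 167·q² = 28224 − 28223 = 1.
  The first convergent with p² − 167·q² = 1 gives the fundamental solution (x₁, y₁) = (168, 13).
Step 2: Apply the recurrence (x_{n+1}, y_{n+1}) = (x₁x_n + 167y₁y_n, x₁y_n + y₁x_n) repeatedly.
  From (x_1, y_1) = (168, 13): x_2 = 168·168 + 167·13·13 = 56447; y_2 = 168·13 + 13·168 = 4368.
  From (x_2, y_2) = (56447, 4368): x_3 = 168·56447 + 167·13·4368 = 18966024; y_3 = 168·4368 + 13·56447 = 1467635.
  From (x_3, y_3) = (18966024, 1467635): x_4 = 168·18966024 + 167·13·1467635 = 6372527617; y_4 = 168·1467635 + 13·18966024 = 493120992.
Step 3: Verify x_4² - 167·y_4² = 40609108229427698689 - 40609108229427698688 = 1 (should be 1). ✓

(x_1, y_1) = (168, 13); (x_4, y_4) = (6372527617, 493120992).


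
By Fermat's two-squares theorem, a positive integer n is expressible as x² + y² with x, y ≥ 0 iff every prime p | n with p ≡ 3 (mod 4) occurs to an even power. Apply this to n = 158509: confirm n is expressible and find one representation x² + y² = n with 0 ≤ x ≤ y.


Step 1: Factor n = 158509 = 13 · 89 · 137.
Step 2: Check the mod-4 condition on each prime factor: 13 ≡ 1 (mod 4), exponent 1; 89 ≡ 1 (mod 4), exponent 1; 137 ≡ 1 (mod 4), exponent 1.
All primes ≡ 3 (mod 4) appear to even exponent (or don't appear), so by the two-squares theorem n IS expressible as a sum of two squares.
Step 3: Build a representation. Here n = 13 · 89 · 137 is a product of primes ≡ 1 (mod 4). Each prime p ≡ 1 (mod 4) is itself a sum of two squares; find a² by testing p − a² for a perfect square:
  13: 13 − 1² = 12, 13 − 2² = 9 = 3² ⇒ 13 = 2² + 3².
  89: 89 − 1² = 88, 89 − 2² = 85, 89 − 3² = 80, 89 − 4² = 73, 89 − 5² = 64 = 8² ⇒ 89 = 5² + 8².
  137: 137 − 1² = 136, 137 − 2² = 133, 137 − 3² = 128, 137 − 4² = 121 = 11² ⇒ 137 = 4² + 11².
  Combine using the Brahmagupta–Fibonacci identity (a² + b²)(c² + d²) = (ac − bd)² + (ad + bc)² = (ac + bd)² + (ad − bc)²:
  13 · 89 = 1157: from (2² + 3²)(5² + 8²), take (2·5 − 3·8, 2·8 + 3·5) = (10 − 24, 16 + 15) = (-14, 31); dropping signs (only squares matter) gives (14, 31); check 14² + 31² = 196 + 961 = 1157 ✓.
  1157 · 137 = 158509: from (14² + 31²)(4² + 11²), take (14·4 − 31·11, 14·11 + 31·4) = (56 − 341, 154 + 124) = (-285, 278); dropping signs (only squares matter) gives (285, 278); check 285² + 278² = 81225 + 77284 = 158509 ✓.
Step 4: Order so x ≤ y and verify: 278² + 285² = 77284 + 81225 = 158509 = n. ✓

n = 158509 = 278² + 285² (one valid representation with x ≤ y).


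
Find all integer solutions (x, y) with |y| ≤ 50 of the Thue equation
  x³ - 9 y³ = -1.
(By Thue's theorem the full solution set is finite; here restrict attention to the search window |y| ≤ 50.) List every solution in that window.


The equation is x³ - 9y³ = -1. For fixed y, x³ = 9·y³ − 1, so a solution requires the RHS to be a perfect cube.
Strategy: iterate y from -50 to 50, compute RHS = 9·y³ − 1, and check whether it is a (positive or negative) perfect cube.
Check small values of y:
  y = 0: RHS = -1 = (-1)³ ⇒ x = -1 works.
  y = 1: RHS = 8 = (2)³ ⇒ x = 2 works.
  y = -1: RHS = -10 is not a perfect cube.
  y = 2: RHS = 71 is not a perfect cube.
  y = -2: RHS = -73 is not a perfect cube.
  y = 3: RHS = 242 is not a perfect cube.
  y = -3: RHS = -244 is not a perfect cube.
Continuing the search up to |y| = 50 finds no further solutions beyond those listed.
Collected solutions: (-1, 0), (2, 1).

Solutions (with |y| ≤ 50): (-1, 0), (2, 1).


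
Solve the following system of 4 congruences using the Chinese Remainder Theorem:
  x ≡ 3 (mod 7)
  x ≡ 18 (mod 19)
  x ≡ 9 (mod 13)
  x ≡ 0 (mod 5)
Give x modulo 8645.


Product of moduli M = 7 · 19 · 13 · 5 = 8645.
Merge one congruence at a time:
  Start: x ≡ 3 (mod 7).
  Combine with x ≡ 18 (mod 19); new modulus lcm = 133.
    Write x = 3 + 7·t and substitute into x ≡ 18 (mod 19): 7·t ≡ 18 − 3 = 15 (mod 19).
    The inverse of 7 mod 19 is 11 (since 7·11 = 77 = 4·19 + 1), so t ≡ 11·15 = 165 ≡ 13 (mod 19).
    Then x = 3 + 7·13 = 94, valid modulo lcm(7, 19) = 133: x ≡ 94 (mod 133).
  Combine with x ≡ 9 (mod 13); new modulus lcm = 1729.
    Write x = 94 + 133·t and substitute into x ≡ 9 (mod 13): 133·t ≡ 9 − 94 = -85 (mod 13).
    Reduce coefficients mod 13: 3·t ≡ 6 (mod 13).
    The inverse of 3 mod 13 is 9 (since 3·9 = 27 = 2·13 + 1), so t ≡ 9·6 = 54 ≡ 2 (mod 13).
    Then x = 94 + 133·2 = 360, valid modulo lcm(133, 13) = 1729: x ≡ 360 (mod 1729).
  Combine with x ≡ 0 (mod 5); new modulus lcm = 8645.
    Write x = 360 + 1729·t and substitute into x ≡ 0 (mod 5): 1729·t ≡ 0 − 360 = -360 (mod 5).
    Reduce coefficients mod 5: 4·t ≡ 0 (mod 5).
    The inverse of 4 mod 5 is 4 (since 4·4 = 16 = 3·5 + 1), so t ≡ 4·0 = 0 ≡ 0 (mod 5).
    Then x = 360 + 1729·0 = 360, valid modulo lcm(1729, 5) = 8645: x ≡ 360 (mod 8645).
Verify against each original: 360 mod 7 = 3, 360 mod 19 = 18, 360 mod 13 = 9, 360 mod 5 = 0.

x ≡ 360 (mod 8645).


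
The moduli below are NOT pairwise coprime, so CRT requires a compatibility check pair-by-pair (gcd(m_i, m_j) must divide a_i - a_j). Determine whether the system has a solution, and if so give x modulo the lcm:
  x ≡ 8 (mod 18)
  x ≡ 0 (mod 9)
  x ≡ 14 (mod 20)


Moduli 18, 9, 20 are not pairwise coprime, so CRT works modulo lcm(m_i) when all pairwise compatibility conditions hold.
Pairwise compatibility: gcd(m_i, m_j) must divide a_i - a_j for every pair.
Merge one congruence at a time:
  Start: x ≡ 8 (mod 18).
  Combine with x ≡ 0 (mod 9): gcd(18, 9) = 9, and 0 - 8 = -8 is NOT divisible by 9.
    ⇒ system is inconsistent (no integer solution).

No solution (the system is inconsistent).


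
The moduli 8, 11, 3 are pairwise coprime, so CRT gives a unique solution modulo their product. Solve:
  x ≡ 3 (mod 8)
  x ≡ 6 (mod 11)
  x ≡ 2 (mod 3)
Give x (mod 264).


Moduli 8, 11, 3 are pairwise coprime; by CRT there is a unique solution modulo M = 8 · 11 · 3 = 264.
Solve pairwise, accumulating the modulus:
  Start with x ≡ 3 (mod 8).
  Combine with x ≡ 6 (mod 11): since gcd(8, 11) = 1, we get a unique residue mod 88.
    Write x = 3 + 8·t and substitute into x ≡ 6 (mod 11): 8·t ≡ 6 − 3 = 3 (mod 11).
    The inverse of 8 mod 11 is 7 (since 8·7 = 56 = 5·11 + 1), so t ≡ 7·3 = 21 ≡ 10 (mod 11).
    Then x = 3 + 8·10 = 83, valid modulo lcm(8, 11) = 88: x ≡ 83 (mod 88).
  Combine with x ≡ 2 (mod 3): since gcd(88, 3) = 1, we get a unique residue mod 264.
    Write x = 83 + 88·t and substitute into x ≡ 2 (mod 3): 88·t ≡ 2 − 83 = -81 (mod 3).
    Reduce coefficients mod 3: 1·t ≡ 0 (mod 3).
    So t ≡ 0 (mod 3).
    Then x = 83 + 88·0 = 83, valid modulo lcm(88, 3) = 264: x ≡ 83 (mod 264).
Verify: 83 mod 8 = 3 ✓, 83 mod 11 = 6 ✓, 83 mod 3 = 2 ✓.

x ≡ 83 (mod 264).
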